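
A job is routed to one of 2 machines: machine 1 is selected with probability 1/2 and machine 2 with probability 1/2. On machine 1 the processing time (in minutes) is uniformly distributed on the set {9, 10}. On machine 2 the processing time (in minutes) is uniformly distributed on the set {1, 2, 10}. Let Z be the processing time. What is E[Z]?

83/12

E[Z | machine 1] = (9+10)/2 = 19/2.
E[Z | machine 2] = (1+2+10)/3 = 13/3.
By the law of total expectation,
E[Z] = (1/2)·(19/2) + (1/2)·(13/3) = 83/12.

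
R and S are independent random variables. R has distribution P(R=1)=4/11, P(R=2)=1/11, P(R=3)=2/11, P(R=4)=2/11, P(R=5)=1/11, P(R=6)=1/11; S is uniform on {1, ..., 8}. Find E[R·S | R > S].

P(R > S) = 5/22.
Summing RS·P(x,y) over outcomes with R > S gives 26/11.
E[R·S | R > S] = (26/11) / (5/22) = 52/5.

52/5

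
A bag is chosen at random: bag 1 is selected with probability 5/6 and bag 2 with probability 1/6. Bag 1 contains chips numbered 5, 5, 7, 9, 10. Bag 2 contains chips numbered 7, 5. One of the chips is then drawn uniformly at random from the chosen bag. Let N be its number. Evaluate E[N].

7

E[N | bag 1] = (5+5+7+9+10)/5 = 36/5.
E[N | bag 2] = (7+5)/2 = 6.
E[N] = (5/6)·(36/5) + (1/6)·(6) = 7.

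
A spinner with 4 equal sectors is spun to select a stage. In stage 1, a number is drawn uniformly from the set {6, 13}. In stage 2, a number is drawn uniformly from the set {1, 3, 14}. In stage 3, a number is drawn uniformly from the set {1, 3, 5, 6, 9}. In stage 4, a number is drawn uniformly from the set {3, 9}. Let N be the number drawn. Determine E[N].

263/40

E[N | stage 1] = (6+13)/2 = 19/2.
E[N | stage 2] = (1+3+14)/3 = 6.
E[N | stage 3] = (1+3+5+6+9)/5 = 24/5.
E[N | stage 4] = (3+9)/2 = 6.
E[N] = (1/4)·(19/2) + (1/4)·(6) + (1/4)·(24/5) + (1/4)·(6) = 263/40.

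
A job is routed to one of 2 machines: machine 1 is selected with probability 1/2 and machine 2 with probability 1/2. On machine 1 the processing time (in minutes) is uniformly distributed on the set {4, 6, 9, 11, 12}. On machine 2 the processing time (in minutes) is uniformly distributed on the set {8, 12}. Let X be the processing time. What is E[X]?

46/5

E[X | machine 1] = (4+6+9+11+12)/5 = 42/5.
E[X | machine 2] = (8+12)/2 = 10.
By the law of total expectation,
E[X] = (1/2)·(42/5) + (1/2)·(10) = 46/5.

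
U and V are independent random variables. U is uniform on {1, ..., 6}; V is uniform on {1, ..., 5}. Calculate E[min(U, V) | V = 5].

10/3

Outcomes with V = 5: (1,5), (2,5), (3,5), (4,5), (5,5), (6,5), each with probability 1/30.
E[min(U, V) | V = 5] = (1 + 2 + 3 + 4 + 5 + 5) / 6 = 10/3.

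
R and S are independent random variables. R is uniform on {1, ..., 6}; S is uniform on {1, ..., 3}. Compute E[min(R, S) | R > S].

P(R > S) = 2/3.
Summing min(R,S)·P(x,y) over outcomes with R > S gives 11/9.
E[min(R, S) | R > S] = (11/9) / (2/3) = 11/6.

11/6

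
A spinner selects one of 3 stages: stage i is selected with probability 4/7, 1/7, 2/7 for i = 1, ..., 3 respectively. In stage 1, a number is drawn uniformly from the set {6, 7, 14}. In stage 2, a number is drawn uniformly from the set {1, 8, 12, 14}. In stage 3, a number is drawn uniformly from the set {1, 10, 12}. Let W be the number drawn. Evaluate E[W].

103/12

E[W | stage 1] = (6+7+14)/3 = 9.
E[W | stage 2] = (1+8+12+14)/4 = 35/4.
E[W | stage 3] = (1+10+12)/3 = 23/3.
E[W] = (4/7)·(9) + (1/7)·(35/4) + (2/7)·(23/3) = 103/12.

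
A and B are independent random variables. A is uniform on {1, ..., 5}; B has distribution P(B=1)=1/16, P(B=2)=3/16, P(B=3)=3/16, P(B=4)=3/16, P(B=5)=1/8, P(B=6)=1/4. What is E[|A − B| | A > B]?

20/11

P(A > B) = 11/40.
Summing |A−B|·P(x,y) over outcomes with A > B gives 1/2.
E[|A − B| | A > B] = (1/2) / (11/40) = 20/11.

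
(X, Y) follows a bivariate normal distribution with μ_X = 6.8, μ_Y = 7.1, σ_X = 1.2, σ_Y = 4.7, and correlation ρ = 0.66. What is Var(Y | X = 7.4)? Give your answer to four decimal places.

Var(Y | X=x) = (1 − ρ²)·σ_Y².
Var(Y | X=7.4) = (4.7)²·(1 − (0.66)²) = 22.09·0.5644 = 12.4676.

12.4676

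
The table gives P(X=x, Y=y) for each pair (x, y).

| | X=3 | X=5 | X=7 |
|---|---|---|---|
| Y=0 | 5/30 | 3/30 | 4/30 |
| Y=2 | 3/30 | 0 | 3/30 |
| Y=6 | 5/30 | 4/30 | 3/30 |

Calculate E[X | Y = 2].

5

P(Y = 2) = 1/5.
Σ X·P over the event = 3·(3/30) + 7·(3/30) = 1.
E[X | Y = 2] = (1) / (1/5) = 5.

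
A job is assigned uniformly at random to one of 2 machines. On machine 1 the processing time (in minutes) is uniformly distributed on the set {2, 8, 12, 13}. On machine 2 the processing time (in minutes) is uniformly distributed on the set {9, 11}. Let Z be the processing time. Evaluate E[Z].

E[Z | machine 1] = (2+8+12+13)/4 = 35/4.
E[Z | machine 2] = (9+11)/2 = 10.
E[Z] = (1/2)·(35/4) + (1/2)·(10) = 75/8.

75/8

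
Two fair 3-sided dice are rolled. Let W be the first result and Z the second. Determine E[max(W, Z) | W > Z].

8/3

Outcomes with W > Z: (2,1), (3,1), (3,2), each with probability 1/9.
E[max(W, Z) | W > Z] = (2 + 3 + 3) / 3 = 8/3.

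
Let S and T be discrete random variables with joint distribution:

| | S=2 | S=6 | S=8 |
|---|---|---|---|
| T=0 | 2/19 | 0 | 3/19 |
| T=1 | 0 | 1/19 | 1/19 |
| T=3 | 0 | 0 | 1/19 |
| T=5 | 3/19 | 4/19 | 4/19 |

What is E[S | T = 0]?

28/5

P(T = 0) = 5/19.
Summing S·P(S=x,T=y) over the conditioning event gives 28/19.
E[S | T = 0] = (28/19) / (5/19) = 28/5.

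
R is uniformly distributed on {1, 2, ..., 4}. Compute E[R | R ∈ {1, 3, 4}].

8/3

P(R ∈ {1, 3, 4}) = 3/4.
Σ over the event: 1·1/4 + 3·1/4 + 4·1/4 = 2.
E[R | R ∈ {1, 3, 4}] = (2) / (3/4) = 8/3.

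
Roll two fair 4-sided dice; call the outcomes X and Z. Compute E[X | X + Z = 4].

2

Outcomes with X + Z = 4: (1,3), (2,2), (3,1), each with probability 1/16.
E[X | X + Z = 4] = (1 + 2 + 3) / 3 = 2.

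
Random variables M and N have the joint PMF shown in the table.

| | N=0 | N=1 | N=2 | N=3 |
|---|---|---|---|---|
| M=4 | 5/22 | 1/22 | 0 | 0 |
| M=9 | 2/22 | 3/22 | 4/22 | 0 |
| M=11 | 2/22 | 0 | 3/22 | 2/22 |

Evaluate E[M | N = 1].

P(N = 1) = 2/11.
Summing M·P(M=x,N=y) over the conditioning event gives 31/22.
E[M | N = 1] = (31/22) / (2/11) = 31/4.

31/4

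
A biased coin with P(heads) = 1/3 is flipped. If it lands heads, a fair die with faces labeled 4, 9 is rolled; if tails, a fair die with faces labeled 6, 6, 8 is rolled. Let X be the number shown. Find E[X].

E[X | heads] = (4+9)/2 = 13/2.
E[X | tails] = (6+6+8)/3 = 20/3.
By the law of total expectation,
E[X] = (1/3)·(13/2) + (2/3)·(20/3) = 119/18.

119/18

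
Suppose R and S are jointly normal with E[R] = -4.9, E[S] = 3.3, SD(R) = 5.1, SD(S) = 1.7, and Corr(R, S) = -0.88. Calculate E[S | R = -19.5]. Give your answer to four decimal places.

7.5827

For a bivariate normal, E[S | R=x] = μ_S + ρ·(σ_S/σ_R)·(x − μ_R).
E[S | R=-19.5] = 3.3 + (-0.88)·(1.7/5.1)·(-19.5 − (-4.9)) = 3.3 + (-0.293333)·(-14.6) = 7.5827.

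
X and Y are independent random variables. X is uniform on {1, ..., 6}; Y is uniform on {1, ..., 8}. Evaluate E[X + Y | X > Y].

7

P(X > Y) = 5/16.
Summing (X+Y)·P(x,y) over outcomes with X > Y gives 35/16.
E[X + Y | X > Y] = (35/16) / (5/16) = 7.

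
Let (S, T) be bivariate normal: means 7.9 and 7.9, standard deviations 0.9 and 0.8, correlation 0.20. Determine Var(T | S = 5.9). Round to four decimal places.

The conditional variance in a bivariate normal is σ_T²(1 − ρ²), independent of x.
Var(T | S=5.9) = (0.8)²·(1 − (0.20)²) = 0.64·0.96 = 0.6144.

0.6144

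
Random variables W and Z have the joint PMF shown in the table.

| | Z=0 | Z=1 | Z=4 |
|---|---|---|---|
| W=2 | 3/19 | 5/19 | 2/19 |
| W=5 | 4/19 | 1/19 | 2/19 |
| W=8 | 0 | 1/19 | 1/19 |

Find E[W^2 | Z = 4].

122/5

P(Z = 4) = 5/19.
Σ W^2·P over the event = 4·(2/19) + 25·(2/19) + 64·(1/19) = 122/19.
E[W^2 | Z = 4] = (122/19) / (5/19) = 122/5.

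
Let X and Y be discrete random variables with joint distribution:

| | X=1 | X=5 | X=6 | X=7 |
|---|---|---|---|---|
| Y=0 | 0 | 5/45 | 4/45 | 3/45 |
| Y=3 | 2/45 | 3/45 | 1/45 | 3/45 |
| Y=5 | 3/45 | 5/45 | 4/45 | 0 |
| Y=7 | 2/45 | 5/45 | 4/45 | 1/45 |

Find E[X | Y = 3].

P(Y = 3) = 1/5.
Σ X·P over the event = 1·(2/45) + 5·(3/45) + 6·(1/45) + 7·(3/45) = 44/45.
E[X | Y = 3] = (44/45) / (1/5) = 44/9.

44/9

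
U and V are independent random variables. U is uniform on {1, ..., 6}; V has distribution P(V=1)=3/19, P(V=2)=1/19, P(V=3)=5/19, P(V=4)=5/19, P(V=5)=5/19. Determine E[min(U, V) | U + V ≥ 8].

P(U + V ≥ 8) = 23/57.
Summing min(U,V)·P(x,y) over outcomes with U + V ≥ 8 gives 59/38.
E[min(U, V) | U + V ≥ 8] = (59/38) / (23/57) = 177/46.

177/46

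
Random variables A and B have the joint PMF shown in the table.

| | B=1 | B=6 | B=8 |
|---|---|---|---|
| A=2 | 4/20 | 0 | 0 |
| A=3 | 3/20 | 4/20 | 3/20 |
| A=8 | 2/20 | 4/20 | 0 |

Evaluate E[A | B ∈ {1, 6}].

P(B ∈ {1, 6}) = 17/20.
Σ A·P over the event = 2·(4/20) + 3·(3/20) + 3·(4/20) + 8·(2/20) + 8·(4/20) = 77/20.
E[A | B ∈ {1, 6}] = (77/20) / (17/20) = 77/17.

77/17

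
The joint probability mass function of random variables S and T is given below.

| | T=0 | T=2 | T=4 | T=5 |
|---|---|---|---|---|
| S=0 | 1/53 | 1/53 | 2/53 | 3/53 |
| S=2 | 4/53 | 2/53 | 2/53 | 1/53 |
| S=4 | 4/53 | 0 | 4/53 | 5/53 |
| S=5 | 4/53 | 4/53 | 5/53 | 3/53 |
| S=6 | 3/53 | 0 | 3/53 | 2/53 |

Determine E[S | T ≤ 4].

P(T ≤ 4) = 39/53.
Summing S·P(S=x,T=y) over the conditioning event gives 149/53.
E[S | T ≤ 4] = (149/53) / (39/53) = 149/39.

149/39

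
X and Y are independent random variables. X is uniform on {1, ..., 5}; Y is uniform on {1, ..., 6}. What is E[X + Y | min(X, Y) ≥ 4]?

19/2

Outcomes with min(X, Y) ≥ 4: (4,4), (4,5), (4,6), (5,4), (5,5), (5,6), each with probability 1/30.
E[X + Y | min(X, Y) ≥ 4] = (8 + 9 + 10 + 9 + 10 + 11) / 6 = 19/2.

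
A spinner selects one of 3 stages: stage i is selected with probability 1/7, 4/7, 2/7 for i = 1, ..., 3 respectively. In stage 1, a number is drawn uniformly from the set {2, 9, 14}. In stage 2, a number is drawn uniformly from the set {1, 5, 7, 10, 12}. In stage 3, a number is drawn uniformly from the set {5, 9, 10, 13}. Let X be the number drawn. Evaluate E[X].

47/6

E[X | stage 1] = (2+9+14)/3 = 25/3.
E[X | stage 2] = (1+5+7+10+12)/5 = 7.
E[X | stage 3] = (5+9+10+13)/4 = 37/4.
E[X] = (1/7)·(25/3) + (4/7)·(7) + (2/7)·(37/4) = 47/6.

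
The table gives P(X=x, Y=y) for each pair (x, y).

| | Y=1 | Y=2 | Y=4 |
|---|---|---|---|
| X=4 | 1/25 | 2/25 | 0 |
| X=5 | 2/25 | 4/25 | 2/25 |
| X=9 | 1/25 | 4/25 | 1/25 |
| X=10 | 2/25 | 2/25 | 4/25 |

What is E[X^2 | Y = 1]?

347/6

P(Y = 1) = 6/25.
Summing X^2·P(X=x,Y=y) over the conditioning event gives 347/25.
E[X^2 | Y = 1] = (347/25) / (6/25) = 347/6.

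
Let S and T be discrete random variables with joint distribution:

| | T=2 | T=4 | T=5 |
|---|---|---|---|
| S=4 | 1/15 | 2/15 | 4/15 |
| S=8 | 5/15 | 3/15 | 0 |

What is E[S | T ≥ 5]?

4

P(T ≥ 5) = 4/15.
Σ S·P over the event = 4·(4/15) = 16/15.
E[S | T ≥ 5] = (16/15) / (4/15) = 4.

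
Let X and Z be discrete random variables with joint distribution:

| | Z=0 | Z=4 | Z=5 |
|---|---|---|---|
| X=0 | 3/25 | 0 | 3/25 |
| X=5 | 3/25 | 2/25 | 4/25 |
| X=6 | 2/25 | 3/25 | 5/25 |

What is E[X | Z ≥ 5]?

25/6

P(Z ≥ 5) = 12/25.
Σ X·P over the event = 0·(3/25) + 5·(4/25) + 6·(5/25) = 2.
E[X | Z ≥ 5] = (2) / (12/25) = 25/6.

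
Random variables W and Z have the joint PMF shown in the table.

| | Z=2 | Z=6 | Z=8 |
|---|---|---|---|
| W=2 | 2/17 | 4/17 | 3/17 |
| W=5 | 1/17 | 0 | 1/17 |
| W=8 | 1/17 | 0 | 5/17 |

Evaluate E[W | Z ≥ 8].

P(Z ≥ 8) = 9/17.
Σ W·P over the event = 2·(3/17) + 5·(1/17) + 8·(5/17) = 3.
E[W | Z ≥ 8] = (3) / (9/17) = 17/3.

17/3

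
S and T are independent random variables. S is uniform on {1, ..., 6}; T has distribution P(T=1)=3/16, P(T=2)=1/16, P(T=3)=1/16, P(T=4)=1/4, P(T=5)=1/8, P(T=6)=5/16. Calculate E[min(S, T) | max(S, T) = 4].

P(max(S, T) = 4) = 7/32.
Summing min(S,T)·P(x,y) over outcomes with max(S, T) = 4 gives 1/2.
E[min(S, T) | max(S, T) = 4] = (1/2) / (7/32) = 16/7.

16/7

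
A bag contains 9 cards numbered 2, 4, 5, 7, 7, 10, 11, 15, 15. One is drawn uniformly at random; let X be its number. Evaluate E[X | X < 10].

5

P(X < 10) = 5/9.
Σ over the event: 2·1/9 + 4·1/9 + 5·1/9 + 7·2/9 = 25/9.
E[X | X < 10] = (25/9) / (5/9) = 5.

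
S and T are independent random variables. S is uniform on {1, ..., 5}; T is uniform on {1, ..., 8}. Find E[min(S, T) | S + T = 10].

Outcomes with S + T = 10: (2,8), (3,7), (4,6), (5,5), each with probability 1/40.
E[min(S, T) | S + T = 10] = (2 + 3 + 4 + 5) / 4 = 7/2.

7/2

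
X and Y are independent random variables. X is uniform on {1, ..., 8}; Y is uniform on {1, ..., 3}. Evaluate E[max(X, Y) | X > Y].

49/9

P(X > Y) = 3/4.
Summing max(X,Y)·P(x,y) over outcomes with X > Y gives 49/12.
E[max(X, Y) | X > Y] = (49/12) / (3/4) = 49/9.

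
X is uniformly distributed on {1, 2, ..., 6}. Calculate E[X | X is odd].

Given X is odd, X is equally likely to be any of {1, 3, 5}.
E[X | X is odd] = (1 + 3 + 5) / 3 = 3.

3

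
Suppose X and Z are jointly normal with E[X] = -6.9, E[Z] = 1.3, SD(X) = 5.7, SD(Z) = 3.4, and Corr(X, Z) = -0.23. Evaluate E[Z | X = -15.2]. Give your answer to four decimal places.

For a bivariate normal, E[Z | X=x] = μ_Z + ρ·(σ_Z/σ_X)·(x − μ_X).
E[Z | X=-15.2] = 1.3 + (-0.23)·(3.4/5.7)·(-15.2 − (-6.9)) = 1.3 + (-0.13719)·(-8.3) = 2.4387.

2.4387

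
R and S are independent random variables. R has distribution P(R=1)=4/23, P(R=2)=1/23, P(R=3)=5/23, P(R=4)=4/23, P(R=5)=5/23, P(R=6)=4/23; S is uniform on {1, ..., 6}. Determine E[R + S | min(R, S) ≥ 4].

P(min(R, S) ≥ 4) = 13/46.
Summing (R+S)·P(x,y) over outcomes with min(R, S) ≥ 4 gives 65/23.
E[R + S | min(R, S) ≥ 4] = (65/23) / (13/46) = 10.

10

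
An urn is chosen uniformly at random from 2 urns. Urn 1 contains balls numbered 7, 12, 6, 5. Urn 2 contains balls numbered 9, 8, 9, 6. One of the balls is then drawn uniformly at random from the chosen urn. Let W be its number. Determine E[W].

31/4

E[W | urn 1] = (7+12+6+5)/4 = 15/2.
E[W | urn 2] = (9+8+9+6)/4 = 8.
By the law of total expectation,
E[W] = (1/2)·(15/2) + (1/2)·(8) = 31/4.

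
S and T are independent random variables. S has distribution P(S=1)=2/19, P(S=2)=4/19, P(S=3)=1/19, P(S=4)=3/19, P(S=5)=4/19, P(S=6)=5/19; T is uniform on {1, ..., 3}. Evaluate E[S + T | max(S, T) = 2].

17/5

P(max(S, T) = 2) = 10/57.
Summing (S+T)·P(x,y) over outcomes with max(S, T) = 2 gives 34/57.
E[S + T | max(S, T) = 2] = (34/57) / (10/57) = 17/5.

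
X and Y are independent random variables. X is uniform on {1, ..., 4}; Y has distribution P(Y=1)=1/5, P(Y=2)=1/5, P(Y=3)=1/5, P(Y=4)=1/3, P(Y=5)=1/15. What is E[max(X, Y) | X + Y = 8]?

P(X + Y = 8) = 1/10.
Summing max(X,Y)·P(x,y) over outcomes with X + Y = 8 gives 5/12.
E[max(X, Y) | X + Y = 8] = (5/12) / (1/10) = 25/6.

25/6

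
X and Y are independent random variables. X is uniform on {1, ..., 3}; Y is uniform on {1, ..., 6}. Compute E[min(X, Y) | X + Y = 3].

Outcomes with X + Y = 3: (1,2), (2,1), each with probability 1/18.
E[min(X, Y) | X + Y = 3] = (1 + 1) / 2 = 1.

1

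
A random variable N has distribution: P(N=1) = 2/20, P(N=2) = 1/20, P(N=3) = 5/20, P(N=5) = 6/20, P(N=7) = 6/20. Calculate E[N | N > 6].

P(N > 6) = 3/10.
Σ over the event: 7·3/10 = 21/10.
E[N | N > 6] = (21/10) / (3/10) = 7.

7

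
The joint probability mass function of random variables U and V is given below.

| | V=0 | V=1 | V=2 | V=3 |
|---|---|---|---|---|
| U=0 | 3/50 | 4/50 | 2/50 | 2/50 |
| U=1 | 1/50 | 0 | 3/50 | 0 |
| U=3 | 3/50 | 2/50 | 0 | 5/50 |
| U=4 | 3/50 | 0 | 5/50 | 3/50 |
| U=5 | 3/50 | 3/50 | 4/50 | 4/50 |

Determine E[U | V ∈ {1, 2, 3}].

P(V ∈ {1, 2, 3}) = 37/50.
Summing U·P(U=x,V=y) over the conditioning event gives 111/50.
E[U | V ∈ {1, 2, 3}] = (111/50) / (37/50) = 3.

3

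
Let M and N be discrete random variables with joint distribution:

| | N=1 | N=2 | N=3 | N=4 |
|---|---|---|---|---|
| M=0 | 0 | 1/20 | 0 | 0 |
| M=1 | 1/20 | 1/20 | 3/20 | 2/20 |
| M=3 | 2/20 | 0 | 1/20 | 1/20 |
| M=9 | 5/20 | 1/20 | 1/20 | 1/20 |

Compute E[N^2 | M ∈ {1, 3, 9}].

P(M ∈ {1, 3, 9}) = 19/20.
Summing N^2·P(M=x,N=y) over the conditioning event gives 25/4.
E[N^2 | M ∈ {1, 3, 9}] = (25/4) / (19/20) = 125/19.

125/19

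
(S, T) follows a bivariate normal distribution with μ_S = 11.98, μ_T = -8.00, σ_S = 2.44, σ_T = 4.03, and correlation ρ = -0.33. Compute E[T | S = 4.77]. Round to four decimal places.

-4.0703

E[T | S=x] = μ_T + ρ(σ_T/σ_S)(x − μ_S) for jointly normal variables.
E[T | S=4.77] = -8.00 + (-0.33)·(4.03/2.44)·(4.77 − (11.98)) = -8.00 + (-0.54504)·(-7.21) = -4.0703.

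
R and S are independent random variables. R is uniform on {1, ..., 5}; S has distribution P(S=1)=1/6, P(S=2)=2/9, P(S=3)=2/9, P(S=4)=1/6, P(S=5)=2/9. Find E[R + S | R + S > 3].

P(R + S > 3) = 8/9.
Summing (R+S)·P(x,y) over outcomes with R + S > 3 gives 259/45.
E[R + S | R + S > 3] = (259/45) / (8/9) = 259/40.

259/40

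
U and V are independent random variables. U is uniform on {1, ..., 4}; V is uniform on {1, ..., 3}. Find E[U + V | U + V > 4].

P(U + V > 4) = 1/2.
Summing (U+V)·P(x,y) over outcomes with U + V > 4 gives 17/6.
E[U + V | U + V > 4] = (17/6) / (1/2) = 17/3.

17/3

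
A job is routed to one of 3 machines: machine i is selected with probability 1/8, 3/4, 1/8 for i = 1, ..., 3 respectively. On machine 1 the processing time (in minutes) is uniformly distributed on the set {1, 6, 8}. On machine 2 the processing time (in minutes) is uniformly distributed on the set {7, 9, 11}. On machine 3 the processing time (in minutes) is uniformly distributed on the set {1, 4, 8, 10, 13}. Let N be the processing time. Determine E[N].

331/40

E[N | machine 1] = (1+6+8)/3 = 5.
E[N | machine 2] = (7+9+11)/3 = 9.
E[N | machine 3] = (1+4+8+10+13)/5 = 36/5.
E[N] = (1/8)·(5) + (3/4)·(9) + (1/8)·(36/5) = 331/40.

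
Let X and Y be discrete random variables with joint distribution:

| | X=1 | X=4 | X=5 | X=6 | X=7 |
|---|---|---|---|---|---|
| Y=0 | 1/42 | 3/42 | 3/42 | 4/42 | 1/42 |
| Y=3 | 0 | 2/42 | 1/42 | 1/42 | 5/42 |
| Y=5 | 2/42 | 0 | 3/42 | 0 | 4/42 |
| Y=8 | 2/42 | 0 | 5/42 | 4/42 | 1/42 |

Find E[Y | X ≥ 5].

17/4

P(X ≥ 5) = 16/21.
Summing Y·P(X=x,Y=y) over the conditioning event gives 68/21.
E[Y | X ≥ 5] = (68/21) / (16/21) = 17/4.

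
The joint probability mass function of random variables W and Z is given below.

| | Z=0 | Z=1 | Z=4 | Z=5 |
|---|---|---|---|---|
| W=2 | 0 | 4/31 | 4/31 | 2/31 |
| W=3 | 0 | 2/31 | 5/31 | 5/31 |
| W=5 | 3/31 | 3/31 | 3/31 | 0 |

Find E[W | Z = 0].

P(Z = 0) = 3/31.
Σ W·P over the event = 5·(3/31) = 15/31.
E[W | Z = 0] = (15/31) / (3/31) = 5.

5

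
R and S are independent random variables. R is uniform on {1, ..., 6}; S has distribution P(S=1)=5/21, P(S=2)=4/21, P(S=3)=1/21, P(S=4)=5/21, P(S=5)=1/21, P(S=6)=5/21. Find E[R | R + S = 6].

P(R + S = 6) = 8/63.
Summing R·P(x,y) over outcomes with R + S = 6 gives 55/126.
E[R | R + S = 6] = (55/126) / (8/63) = 55/16.

55/16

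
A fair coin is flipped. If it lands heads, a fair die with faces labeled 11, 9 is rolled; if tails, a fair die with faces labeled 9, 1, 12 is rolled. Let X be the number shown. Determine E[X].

26/3

E[X | heads] = (11+9)/2 = 10.
E[X | tails] = (9+1+12)/3 = 22/3.
By the law of total expectation,
E[X] = (1/2)·(10) + (1/2)·(22/3) = 26/3.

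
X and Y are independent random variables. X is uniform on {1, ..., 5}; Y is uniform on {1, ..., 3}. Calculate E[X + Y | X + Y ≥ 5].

Outcomes with X + Y ≥ 5: (2,3), (3,2), (3,3), (4,1), (4,2), (4,3), (5,1), (5,2), (5,3), each with probability 1/15.
E[X + Y | X + Y ≥ 5] = (5 + 5 + 6 + 5 + 6 + 7 + 6 + 7 + 8) / 9 = 55/9.

55/9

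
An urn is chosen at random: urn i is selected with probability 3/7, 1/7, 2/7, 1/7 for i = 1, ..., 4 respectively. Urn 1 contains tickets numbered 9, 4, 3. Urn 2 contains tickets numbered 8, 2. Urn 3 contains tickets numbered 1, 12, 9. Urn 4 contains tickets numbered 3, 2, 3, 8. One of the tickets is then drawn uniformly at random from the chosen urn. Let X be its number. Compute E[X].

17/3

E[X | urn 1] = (9+4+3)/3 = 16/3.
E[X | urn 2] = (8+2)/2 = 5.
E[X | urn 3] = (1+12+9)/3 = 22/3.
E[X | urn 4] = (3+2+3+8)/4 = 4.
By the law of total expectation,
E[X] = (3/7)·(16/3) + (1/7)·(5) + (2/7)·(22/3) + (1/7)·(4) = 17/3.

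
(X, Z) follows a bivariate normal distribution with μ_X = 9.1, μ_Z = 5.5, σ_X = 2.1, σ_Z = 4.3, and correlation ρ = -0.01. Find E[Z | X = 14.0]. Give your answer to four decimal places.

5.3997

The regression of Z on X has slope ρ·σ_Z/σ_X and passes through (μ_X, μ_Z).
E[Z | X=14.0] = 5.5 + (-0.01)·(4.3/2.1)·(14.0 − (9.1)) = 5.5 + (-0.020476)·(4.9) = 5.3997.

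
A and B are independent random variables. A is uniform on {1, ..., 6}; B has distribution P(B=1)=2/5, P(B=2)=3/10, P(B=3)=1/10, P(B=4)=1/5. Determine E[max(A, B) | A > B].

57/13

P(A > B) = 13/20.
Summing max(A,B)·P(x,y) over outcomes with A > B gives 57/20.
E[max(A, B) | A > B] = (57/20) / (13/20) = 57/13.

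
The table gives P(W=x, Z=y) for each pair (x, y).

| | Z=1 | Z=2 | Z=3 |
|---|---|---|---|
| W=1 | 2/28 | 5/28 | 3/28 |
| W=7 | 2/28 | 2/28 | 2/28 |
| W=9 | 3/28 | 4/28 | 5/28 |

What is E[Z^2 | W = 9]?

16/3

P(W = 9) = 3/7.
Σ Z^2·P over the event = 1·(3/28) + 4·(4/28) + 9·(5/28) = 16/7.
E[Z^2 | W = 9] = (16/7) / (3/7) = 16/3.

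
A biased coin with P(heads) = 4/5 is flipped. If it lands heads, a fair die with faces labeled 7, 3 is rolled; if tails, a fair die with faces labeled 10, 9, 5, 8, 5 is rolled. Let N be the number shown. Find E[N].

E[N | heads] = (7+3)/2 = 5.
E[N | tails] = (10+9+5+8+5)/5 = 37/5.
By the law of total expectation,
E[N] = (4/5)·(5) + (1/5)·(37/5) = 137/25.

137/25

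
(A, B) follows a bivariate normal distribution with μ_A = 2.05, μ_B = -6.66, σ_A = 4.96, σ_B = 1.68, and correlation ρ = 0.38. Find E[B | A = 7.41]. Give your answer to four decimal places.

The regression of B on A has slope ρ·σ_B/σ_A and passes through (μ_A, μ_B).
E[B | A=7.41] = -6.66 + (0.38)·(1.68/4.96)·(7.41 − (2.05)) = -6.66 + (0.12871)·(5.36) = -5.9701.

-5.9701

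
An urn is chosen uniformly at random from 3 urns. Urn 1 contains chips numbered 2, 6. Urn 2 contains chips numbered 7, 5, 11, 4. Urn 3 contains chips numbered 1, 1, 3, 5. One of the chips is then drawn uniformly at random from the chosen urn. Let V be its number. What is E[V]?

53/12

E[V | urn 1] = (2+6)/2 = 4.
E[V | urn 2] = (7+5+11+4)/4 = 27/4.
E[V | urn 3] = (1+1+3+5)/4 = 5/2.
By the law of total expectation,
E[V] = (1/3)·(4) + (1/3)·(27/4) + (1/3)·(5/2) = 53/12.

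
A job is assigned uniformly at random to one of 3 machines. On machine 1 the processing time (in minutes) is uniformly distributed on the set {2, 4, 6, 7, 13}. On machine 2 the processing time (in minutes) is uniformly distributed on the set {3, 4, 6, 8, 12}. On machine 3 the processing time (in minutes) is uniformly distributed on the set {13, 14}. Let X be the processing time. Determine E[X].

E[X | machine 1] = (2+4+6+7+13)/5 = 32/5.
E[X | machine 2] = (3+4+6+8+12)/5 = 33/5.
E[X | machine 3] = (13+14)/2 = 27/2.
By the law of total expectation,
E[X] = (1/3)·(32/5) + (1/3)·(33/5) + (1/3)·(27/2) = 53/6.

53/6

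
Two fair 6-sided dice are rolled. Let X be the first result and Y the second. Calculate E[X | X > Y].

14/3

P(X > Y) = 5/12.
Summing X·P(x,y) over outcomes with X > Y gives 35/18.
E[X | X > Y] = (35/18) / (5/12) = 14/3.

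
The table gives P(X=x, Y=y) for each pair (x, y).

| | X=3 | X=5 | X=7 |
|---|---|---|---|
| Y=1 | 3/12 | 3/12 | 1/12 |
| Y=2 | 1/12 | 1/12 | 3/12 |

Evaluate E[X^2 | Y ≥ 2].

P(Y ≥ 2) = 5/12.
Σ X^2·P over the event = 9·(1/12) + 25·(1/12) + 49·(3/12) = 181/12.
E[X^2 | Y ≥ 2] = (181/12) / (5/12) = 181/5.

181/5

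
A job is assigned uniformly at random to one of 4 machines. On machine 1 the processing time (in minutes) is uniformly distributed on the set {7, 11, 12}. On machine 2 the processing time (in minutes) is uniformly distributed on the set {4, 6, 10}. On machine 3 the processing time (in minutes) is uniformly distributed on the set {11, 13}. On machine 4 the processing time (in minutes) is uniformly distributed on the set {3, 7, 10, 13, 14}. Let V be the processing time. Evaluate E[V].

E[V | machine 1] = (7+11+12)/3 = 10.
E[V | machine 2] = (4+6+10)/3 = 20/3.
E[V | machine 3] = (11+13)/2 = 12.
E[V | machine 4] = (3+7+10+13+14)/5 = 47/5.
By the law of total expectation,
E[V] = (1/4)·(10) + (1/4)·(20/3) + (1/4)·(12) + (1/4)·(47/5) = 571/60.

571/60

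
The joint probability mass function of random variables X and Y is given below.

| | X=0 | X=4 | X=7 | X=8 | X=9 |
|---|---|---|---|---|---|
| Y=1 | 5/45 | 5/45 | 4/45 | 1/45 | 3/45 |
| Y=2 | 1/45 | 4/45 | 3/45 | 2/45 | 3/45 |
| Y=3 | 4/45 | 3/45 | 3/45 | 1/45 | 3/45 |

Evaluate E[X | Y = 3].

P(Y = 3) = 14/45.
Σ X·P over the event = 0·(4/45) + 4·(3/45) + 7·(3/45) + 8·(1/45) + 9·(3/45) = 68/45.
E[X | Y = 3] = (68/45) / (14/45) = 34/7.

34/7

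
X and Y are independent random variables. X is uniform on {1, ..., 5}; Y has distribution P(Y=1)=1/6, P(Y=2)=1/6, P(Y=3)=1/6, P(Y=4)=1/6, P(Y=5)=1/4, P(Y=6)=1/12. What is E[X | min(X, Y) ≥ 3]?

4

P(min(X, Y) ≥ 3) = 2/5.
Summing X·P(x,y) over outcomes with min(X, Y) ≥ 3 gives 8/5.
E[X | min(X, Y) ≥ 3] = (8/5) / (2/5) = 4.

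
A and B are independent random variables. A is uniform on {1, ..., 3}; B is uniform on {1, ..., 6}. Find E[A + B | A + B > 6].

23/3

P(A + B > 6) = 1/3.
Summing (A+B)·P(x,y) over outcomes with A + B > 6 gives 23/9.
E[A + B | A + B > 6] = (23/9) / (1/3) = 23/3.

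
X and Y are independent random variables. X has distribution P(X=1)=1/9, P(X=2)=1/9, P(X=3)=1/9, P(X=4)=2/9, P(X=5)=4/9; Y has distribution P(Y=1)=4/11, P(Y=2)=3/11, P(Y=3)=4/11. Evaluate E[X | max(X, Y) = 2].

17/10

P(max(X, Y) = 2) = 10/99.
Summing X·P(x,y) over outcomes with max(X, Y) = 2 gives 17/99.
E[X | max(X, Y) = 2] = (17/99) / (10/99) = 17/10.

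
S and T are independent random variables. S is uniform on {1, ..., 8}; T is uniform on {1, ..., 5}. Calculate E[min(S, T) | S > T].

13/5

P(S > T) = 5/8.
Summing min(S,T)·P(x,y) over outcomes with S > T gives 13/8.
E[min(S, T) | S > T] = (13/8) / (5/8) = 13/5.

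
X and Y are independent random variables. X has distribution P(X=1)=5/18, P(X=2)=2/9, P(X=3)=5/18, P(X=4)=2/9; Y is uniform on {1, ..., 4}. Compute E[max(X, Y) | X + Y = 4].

P(X + Y = 4) = 7/36.
Summing max(X,Y)·P(x,y) over outcomes with X + Y = 4 gives 19/36.
E[max(X, Y) | X + Y = 4] = (19/36) / (7/36) = 19/7.

19/7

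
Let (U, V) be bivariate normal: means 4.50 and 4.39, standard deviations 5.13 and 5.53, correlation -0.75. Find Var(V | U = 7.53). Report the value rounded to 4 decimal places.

13.3791

For a bivariate normal, Var(V | U=x) = σ_V²(1 − ρ²).
Var(V | U=7.53) = (5.53)²·(1 − (-0.75)²) = 30.5809·0.4375 = 13.3791.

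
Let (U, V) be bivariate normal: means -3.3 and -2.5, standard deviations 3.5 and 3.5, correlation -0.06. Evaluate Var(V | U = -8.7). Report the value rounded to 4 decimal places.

Var(V | U=x) = (1 − ρ²)·σ_V².
Var(V | U=-8.7) = (3.5)²·(1 − (-0.06)²) = 12.25·0.9964 = 12.2059.

12.2059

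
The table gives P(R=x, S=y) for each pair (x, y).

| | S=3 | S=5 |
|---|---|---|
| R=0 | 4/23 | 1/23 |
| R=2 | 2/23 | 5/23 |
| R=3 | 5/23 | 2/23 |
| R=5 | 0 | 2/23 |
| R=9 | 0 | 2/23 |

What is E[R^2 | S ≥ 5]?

125/6

P(S ≥ 5) = 12/23.
Summing R^2·P(R=x,S=y) over the conditioning event gives 250/23.
E[R^2 | S ≥ 5] = (250/23) / (12/23) = 125/6.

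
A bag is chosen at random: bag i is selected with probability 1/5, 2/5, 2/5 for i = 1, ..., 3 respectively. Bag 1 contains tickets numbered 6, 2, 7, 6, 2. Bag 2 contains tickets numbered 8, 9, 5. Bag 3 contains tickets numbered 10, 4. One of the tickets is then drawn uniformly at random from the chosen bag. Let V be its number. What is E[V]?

499/75

E[V | bag 1] = (6+2+7+6+2)/5 = 23/5.
E[V | bag 2] = (8+9+5)/3 = 22/3.
E[V | bag 3] = (10+4)/2 = 7.
E[V] = (1/5)·(23/5) + (2/5)·(22/3) + (2/5)·(7) = 499/75.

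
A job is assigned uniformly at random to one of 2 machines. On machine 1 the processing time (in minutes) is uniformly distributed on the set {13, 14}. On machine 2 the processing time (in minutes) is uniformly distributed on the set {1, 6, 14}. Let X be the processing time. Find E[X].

41/4

E[X | machine 1] = (13+14)/2 = 27/2.
E[X | machine 2] = (1+6+14)/3 = 7.
By the law of total expectation,
E[X] = (1/2)·(27/2) + (1/2)·(7) = 41/4.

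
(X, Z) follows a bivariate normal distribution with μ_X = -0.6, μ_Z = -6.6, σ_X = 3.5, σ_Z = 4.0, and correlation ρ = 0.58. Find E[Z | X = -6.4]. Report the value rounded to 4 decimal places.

-10.4446

The regression of Z on X has slope ρ·σ_Z/σ_X and passes through (μ_X, μ_Z).
E[Z | X=-6.4] = -6.6 + (0.58)·(4.0/3.5)·(-6.4 − (-0.6)) = -6.6 + (0.66286)·(-5.8) = -10.4446.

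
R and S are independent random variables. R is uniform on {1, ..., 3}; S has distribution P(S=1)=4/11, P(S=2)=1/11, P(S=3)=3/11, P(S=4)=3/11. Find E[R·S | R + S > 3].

37/6

P(R + S > 3) = 8/11.
Summing RS·P(x,y) over outcomes with R + S > 3 gives 148/33.
E[R·S | R + S > 3] = (148/33) / (8/11) = 37/6.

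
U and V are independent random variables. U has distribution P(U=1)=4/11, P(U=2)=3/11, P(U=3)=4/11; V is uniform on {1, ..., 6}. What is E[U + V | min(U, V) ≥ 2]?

P(min(U, V) ≥ 2) = 35/66.
Summing (U+V)·P(x,y) over outcomes with min(U, V) ≥ 2 gives 115/33.
E[U + V | min(U, V) ≥ 2] = (115/33) / (35/66) = 46/7.

46/7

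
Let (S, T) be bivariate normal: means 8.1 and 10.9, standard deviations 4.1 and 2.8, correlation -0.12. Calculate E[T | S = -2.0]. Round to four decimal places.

For a bivariate normal, E[T | S=x] = μ_T + ρ·(σ_T/σ_S)·(x − μ_S).
E[T | S=-2.0] = 10.9 + (-0.12)·(2.8/4.1)·(-2.0 − (8.1)) = 10.9 + (-0.081951)·(-10.1) = 11.7277.

11.7277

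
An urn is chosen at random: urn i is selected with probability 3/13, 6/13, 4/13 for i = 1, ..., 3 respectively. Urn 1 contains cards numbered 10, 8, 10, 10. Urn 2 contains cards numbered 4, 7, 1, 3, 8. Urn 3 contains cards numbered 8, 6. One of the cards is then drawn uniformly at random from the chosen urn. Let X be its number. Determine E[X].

841/130

E[X | urn 1] = (10+8+10+10)/4 = 19/2.
E[X | urn 2] = (4+7+1+3+8)/5 = 23/5.
E[X | urn 3] = (8+6)/2 = 7.
By the law of total expectation,
E[X] = (3/13)·(19/2) + (6/13)·(23/5) + (4/13)·(7) = 841/130.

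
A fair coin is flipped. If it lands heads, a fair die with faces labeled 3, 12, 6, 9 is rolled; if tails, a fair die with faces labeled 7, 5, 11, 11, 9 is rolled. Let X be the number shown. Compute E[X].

161/20

E[X | heads] = (3+12+6+9)/4 = 15/2.
E[X | tails] = (7+5+11+11+9)/5 = 43/5.
By the law of total expectation,
E[X] = (1/2)·(15/2) + (1/2)·(43/5) = 161/20.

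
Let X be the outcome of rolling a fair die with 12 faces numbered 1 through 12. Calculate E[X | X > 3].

8

Given X > 3, X is equally likely to be any of {4, 5, 6, 7, 8, 9, 10, 11, 12}.
E[X | X > 3] = (4 + 5 + 6 + 7 + 8 + 9 + 10 + 11 + 12) / 9 = 8.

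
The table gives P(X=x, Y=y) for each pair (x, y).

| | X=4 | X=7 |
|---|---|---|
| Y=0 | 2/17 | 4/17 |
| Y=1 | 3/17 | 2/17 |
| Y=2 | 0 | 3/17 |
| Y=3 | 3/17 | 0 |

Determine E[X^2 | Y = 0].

38

P(Y = 0) = 6/17.
Σ X^2·P over the event = 16·(2/17) + 49·(4/17) = 228/17.
E[X^2 | Y = 0] = (228/17) / (6/17) = 38.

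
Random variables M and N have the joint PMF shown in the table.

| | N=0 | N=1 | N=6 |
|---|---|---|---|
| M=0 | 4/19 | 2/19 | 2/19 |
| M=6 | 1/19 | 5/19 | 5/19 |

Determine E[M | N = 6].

P(N = 6) = 7/19.
Σ M·P over the event = 0·(2/19) + 6·(5/19) = 30/19.
E[M | N = 6] = (30/19) / (7/19) = 30/7.

30/7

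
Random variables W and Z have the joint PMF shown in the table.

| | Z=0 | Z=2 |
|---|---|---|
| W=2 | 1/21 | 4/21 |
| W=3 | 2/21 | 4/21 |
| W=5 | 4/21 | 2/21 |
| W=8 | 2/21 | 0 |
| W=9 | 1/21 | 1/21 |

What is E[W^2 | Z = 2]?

P(Z = 2) = 11/21.
Summing W^2·P(W=x,Z=y) over the conditioning event gives 61/7.
E[W^2 | Z = 2] = (61/7) / (11/21) = 183/11.

183/11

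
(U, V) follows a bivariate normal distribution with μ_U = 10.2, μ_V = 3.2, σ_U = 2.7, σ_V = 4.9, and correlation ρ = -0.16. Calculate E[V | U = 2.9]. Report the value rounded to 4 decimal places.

For a bivariate normal, E[V | U=x] = μ_V + ρ·(σ_V/σ_U)·(x − μ_U).
E[V | U=2.9] = 3.2 + (-0.16)·(4.9/2.7)·(2.9 − (10.2)) = 3.2 + (-0.29037)·(-7.3) = 5.3197.

5.3197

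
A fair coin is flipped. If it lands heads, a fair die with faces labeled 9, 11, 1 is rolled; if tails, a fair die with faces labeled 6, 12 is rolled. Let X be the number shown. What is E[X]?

8

E[X | heads] = (9+11+1)/3 = 7.
E[X | tails] = (6+12)/2 = 9.
By the law of total expectation,
E[X] = (1/2)·(7) + (1/2)·(9) = 8.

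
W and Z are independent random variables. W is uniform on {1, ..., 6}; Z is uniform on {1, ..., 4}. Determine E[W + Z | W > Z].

P(W > Z) = 7/12.
Summing (W+Z)·P(x,y) over outcomes with W > Z gives 47/12.
E[W + Z | W > Z] = (47/12) / (7/12) = 47/7.

47/7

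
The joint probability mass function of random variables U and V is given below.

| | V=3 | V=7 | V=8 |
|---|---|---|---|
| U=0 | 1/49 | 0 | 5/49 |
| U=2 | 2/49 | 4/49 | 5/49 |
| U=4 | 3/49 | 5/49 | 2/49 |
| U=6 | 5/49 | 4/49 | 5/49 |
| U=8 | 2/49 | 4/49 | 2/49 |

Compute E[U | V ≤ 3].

P(V ≤ 3) = 13/49.
Σ U·P over the event = 0·(1/49) + 2·(2/49) + 4·(3/49) + 6·(5/49) + 8·(2/49) = 62/49.
E[U | V ≤ 3] = (62/49) / (13/49) = 62/13.

62/13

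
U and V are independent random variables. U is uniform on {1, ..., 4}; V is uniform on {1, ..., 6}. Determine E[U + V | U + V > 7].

26/3

Outcomes with U + V > 7: (2,6), (3,5), (3,6), (4,4), (4,5), (4,6), each with probability 1/24.
E[U + V | U + V > 7] = (8 + 8 + 9 + 8 + 9 + 10) / 6 = 26/3.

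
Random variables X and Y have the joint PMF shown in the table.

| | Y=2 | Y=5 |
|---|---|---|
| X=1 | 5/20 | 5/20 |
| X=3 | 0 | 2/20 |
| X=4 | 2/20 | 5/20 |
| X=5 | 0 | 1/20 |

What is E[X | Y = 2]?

P(Y = 2) = 7/20.
Summing X·P(X=x,Y=y) over the conditioning event gives 13/20.
E[X | Y = 2] = (13/20) / (7/20) = 13/7.

13/7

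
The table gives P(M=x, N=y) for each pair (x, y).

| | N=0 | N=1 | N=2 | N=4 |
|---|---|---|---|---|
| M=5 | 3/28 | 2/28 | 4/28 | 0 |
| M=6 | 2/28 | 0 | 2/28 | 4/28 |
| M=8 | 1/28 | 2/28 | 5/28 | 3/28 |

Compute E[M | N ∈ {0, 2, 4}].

P(N ∈ {0, 2, 4}) = 6/7.
Summing M·P(M=x,N=y) over the conditioning event gives 155/28.
E[M | N ∈ {0, 2, 4}] = (155/28) / (6/7) = 155/24.

155/24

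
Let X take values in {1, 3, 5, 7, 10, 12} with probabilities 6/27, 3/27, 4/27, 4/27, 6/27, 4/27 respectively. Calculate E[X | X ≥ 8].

P(X ≥ 8) = 10/27.
Σ over the event: 10·2/9 + 12·4/27 = 4.
E[X | X ≥ 8] = (4) / (10/27) = 54/5.

54/5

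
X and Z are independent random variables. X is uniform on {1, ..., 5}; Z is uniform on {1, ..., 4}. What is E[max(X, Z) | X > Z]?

4

Outcomes with X > Z: (2,1), (3,1), (3,2), (4,1), (4,2), (4,3), (5,1), (5,2), (5,3), (5,4), each with probability 1/20.
E[max(X, Z) | X > Z] = (2 + 3 + 3 + 4 + 4 + 4 + 5 + 5 + 5 + 5) / 10 = 4.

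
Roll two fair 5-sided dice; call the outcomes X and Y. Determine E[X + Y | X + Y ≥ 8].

26/3

Outcomes with X + Y ≥ 8: (3,5), (4,4), (4,5), (5,3), (5,4), (5,5), each with probability 1/25.
E[X + Y | X + Y ≥ 8] = (8 + 8 + 9 + 8 + 9 + 10) / 6 = 26/3.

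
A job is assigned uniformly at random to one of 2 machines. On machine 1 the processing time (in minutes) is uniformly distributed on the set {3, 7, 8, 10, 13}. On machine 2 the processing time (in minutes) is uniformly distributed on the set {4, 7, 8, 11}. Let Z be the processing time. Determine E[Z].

157/20

E[Z | machine 1] = (3+7+8+10+13)/5 = 41/5.
E[Z | machine 2] = (4+7+8+11)/4 = 15/2.
E[Z] = (1/2)·(41/5) + (1/2)·(15/2) = 157/20.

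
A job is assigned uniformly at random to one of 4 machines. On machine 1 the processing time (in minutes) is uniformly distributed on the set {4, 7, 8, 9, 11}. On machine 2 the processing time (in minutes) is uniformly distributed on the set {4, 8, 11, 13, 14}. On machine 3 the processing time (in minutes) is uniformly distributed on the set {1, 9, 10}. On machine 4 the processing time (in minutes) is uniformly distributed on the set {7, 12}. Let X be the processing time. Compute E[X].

E[X | machine 1] = (4+7+8+9+11)/5 = 39/5.
E[X | machine 2] = (4+8+11+13+14)/5 = 10.
E[X | machine 3] = (1+9+10)/3 = 20/3.
E[X | machine 4] = (7+12)/2 = 19/2.
By the law of total expectation,
E[X] = (1/4)·(39/5) + (1/4)·(10) + (1/4)·(20/3) + (1/4)·(19/2) = 1019/120.

1019/120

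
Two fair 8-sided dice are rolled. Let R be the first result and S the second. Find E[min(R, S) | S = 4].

Outcomes with S = 4: (1,4), (2,4), (3,4), (4,4), (5,4), (6,4), (7,4), (8,4), each with probability 1/64.
E[min(R, S) | S = 4] = (1 + 2 + 3 + 4 + 4 + 4 + 4 + 4) / 8 = 13/4.

13/4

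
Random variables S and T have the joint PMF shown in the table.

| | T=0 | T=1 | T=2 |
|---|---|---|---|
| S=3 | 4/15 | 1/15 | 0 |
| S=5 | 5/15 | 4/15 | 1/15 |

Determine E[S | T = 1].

P(T = 1) = 1/3.
Σ S·P over the event = 3·(1/15) + 5·(4/15) = 23/15.
E[S | T = 1] = (23/15) / (1/3) = 23/5.

23/5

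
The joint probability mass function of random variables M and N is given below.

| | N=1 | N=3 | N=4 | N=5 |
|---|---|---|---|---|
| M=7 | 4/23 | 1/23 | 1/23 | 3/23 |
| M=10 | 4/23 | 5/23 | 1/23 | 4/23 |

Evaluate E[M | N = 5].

61/7

P(N = 5) = 7/23.
Σ M·P over the event = 7·(3/23) + 10·(4/23) = 61/23.
E[M | N = 5] = (61/23) / (7/23) = 61/7.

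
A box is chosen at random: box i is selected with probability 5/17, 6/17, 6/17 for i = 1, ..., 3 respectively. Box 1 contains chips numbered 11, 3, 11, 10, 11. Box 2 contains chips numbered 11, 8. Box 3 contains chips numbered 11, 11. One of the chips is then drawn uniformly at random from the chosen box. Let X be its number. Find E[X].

E[X | box 1] = (11+3+11+10+11)/5 = 46/5.
E[X | box 2] = (11+8)/2 = 19/2.
E[X | box 3] = (11+11)/2 = 11.
E[X] = (5/17)·(46/5) + (6/17)·(19/2) + (6/17)·(11) = 169/17.

169/17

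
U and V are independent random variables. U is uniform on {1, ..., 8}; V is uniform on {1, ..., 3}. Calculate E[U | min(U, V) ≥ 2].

P(min(U, V) ≥ 2) = 7/12.
Summing U·P(x,y) over outcomes with min(U, V) ≥ 2 gives 35/12.
E[U | min(U, V) ≥ 2] = (35/12) / (7/12) = 5.

5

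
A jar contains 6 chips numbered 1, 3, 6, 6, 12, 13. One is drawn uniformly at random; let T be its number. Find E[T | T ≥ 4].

P(T ≥ 4) = 2/3.
Σ over the event: 6·1/3 + 12·1/6 + 13·1/6 = 37/6.
E[T | T ≥ 4] = (37/6) / (2/3) = 37/4.

37/4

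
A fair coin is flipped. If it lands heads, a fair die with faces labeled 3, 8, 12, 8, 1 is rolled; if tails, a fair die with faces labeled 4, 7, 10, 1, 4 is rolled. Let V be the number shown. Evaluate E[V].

29/5

E[V | heads] = (3+8+12+8+1)/5 = 32/5.
E[V | tails] = (4+7+10+1+4)/5 = 26/5.
E[V] = (1/2)·(32/5) + (1/2)·(26/5) = 29/5.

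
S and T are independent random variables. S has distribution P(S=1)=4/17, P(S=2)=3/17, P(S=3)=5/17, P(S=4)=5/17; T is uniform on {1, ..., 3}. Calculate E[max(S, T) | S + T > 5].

P(S + T > 5) = 5/17.
Summing max(S,T)·P(x,y) over outcomes with S + T > 5 gives 55/51.
E[max(S, T) | S + T > 5] = (55/51) / (5/17) = 11/3.

11/3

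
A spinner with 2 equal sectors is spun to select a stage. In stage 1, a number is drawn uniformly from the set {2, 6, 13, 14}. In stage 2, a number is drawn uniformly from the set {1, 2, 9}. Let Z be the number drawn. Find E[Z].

E[Z | stage 1] = (2+6+13+14)/4 = 35/4.
E[Z | stage 2] = (1+2+9)/3 = 4.
E[Z] = (1/2)·(35/4) + (1/2)·(4) = 51/8.

51/8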